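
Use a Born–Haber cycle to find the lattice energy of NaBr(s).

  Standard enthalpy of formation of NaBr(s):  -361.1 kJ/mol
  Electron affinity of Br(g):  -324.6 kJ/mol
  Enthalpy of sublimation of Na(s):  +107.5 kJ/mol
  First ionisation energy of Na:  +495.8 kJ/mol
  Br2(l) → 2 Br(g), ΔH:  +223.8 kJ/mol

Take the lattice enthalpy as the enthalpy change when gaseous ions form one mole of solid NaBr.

U = -751.7 kJ/mol

ΔHf° = 1·ΔHsub + 1·(ΣIE) + 1/2·D(Br2) + 1·EA + U
-361.1 = 1·(+107.5) + 1·(+495.8) + 1/2·(+223.8) + 1·(-324.6) + U
U = -361.1 − (+390.6) = -751.7 kJ/mol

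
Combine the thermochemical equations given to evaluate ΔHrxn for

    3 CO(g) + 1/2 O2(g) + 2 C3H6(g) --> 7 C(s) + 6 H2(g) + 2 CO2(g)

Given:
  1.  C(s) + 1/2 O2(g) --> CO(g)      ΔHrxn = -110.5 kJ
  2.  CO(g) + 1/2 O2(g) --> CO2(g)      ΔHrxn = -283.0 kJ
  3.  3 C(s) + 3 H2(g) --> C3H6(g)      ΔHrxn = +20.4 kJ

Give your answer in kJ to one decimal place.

ΔHrxn = -496.3 kJ

eq. 1 reversed: +110.5 kJ
eq. 2 × 2 (scale by 2 for the 2 CO2(g)): (2)·(-283.0) = -566.0 kJ
eq. 3 reversed and × 2 (reverse to put C3H6(g) on the reactant side; scale by 2 for the 2 C3H6(g)): (-2)·(+20.4) = -40.8 kJ
Since enthalpy is a state function, ΔHrxn = (-1)·(-110.5) + (2)·(-283.0) + (-2)·(+20.4) = -496.3 kJ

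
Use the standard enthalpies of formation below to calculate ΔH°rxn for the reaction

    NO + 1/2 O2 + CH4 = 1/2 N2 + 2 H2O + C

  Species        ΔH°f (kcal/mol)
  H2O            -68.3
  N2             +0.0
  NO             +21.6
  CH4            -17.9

ΔH°rxn = -140.3 kcal/mol

ΔH°rxn = Σ nΔHf°(products) − Σ nΔHf°(reactants).
Products: 1/2·(+0.0) + 2·(-68.3) + 1·(+0.0) = -136.6
Reactants: 1·(+21.6) + 1/2·(+0.0) + 1·(-17.9) = +3.7
ΔH°rxn = (-136.6) − (+3.7) = -140.3 kcal/mol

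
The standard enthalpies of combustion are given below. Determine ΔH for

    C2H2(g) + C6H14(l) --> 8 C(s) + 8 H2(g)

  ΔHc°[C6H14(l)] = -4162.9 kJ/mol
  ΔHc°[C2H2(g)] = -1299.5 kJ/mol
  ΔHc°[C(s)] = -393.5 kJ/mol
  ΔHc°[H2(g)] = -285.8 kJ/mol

With combustion enthalpies, reactants minus products:
= [1·(-1299.5) + 1·(-4162.9)] − [8·(-393.5) + 8·(-285.8)]
= -28.0 kJ/mol

ΔH = -28.0 kJ/mol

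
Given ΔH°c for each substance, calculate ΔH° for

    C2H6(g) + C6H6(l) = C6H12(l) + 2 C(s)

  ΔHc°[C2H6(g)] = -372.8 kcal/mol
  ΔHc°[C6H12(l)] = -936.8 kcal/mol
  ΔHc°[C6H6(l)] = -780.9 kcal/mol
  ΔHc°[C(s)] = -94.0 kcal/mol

ΔH° = -28.9 kcal/mol

Using ΔH = Σ nΔHc°(reactants) − Σ nΔHc°(products):
= [1·(-372.8) + 1·(-780.9)] − [1·(-936.8) + 2·(-94.0)]
= -28.9 kcal/mol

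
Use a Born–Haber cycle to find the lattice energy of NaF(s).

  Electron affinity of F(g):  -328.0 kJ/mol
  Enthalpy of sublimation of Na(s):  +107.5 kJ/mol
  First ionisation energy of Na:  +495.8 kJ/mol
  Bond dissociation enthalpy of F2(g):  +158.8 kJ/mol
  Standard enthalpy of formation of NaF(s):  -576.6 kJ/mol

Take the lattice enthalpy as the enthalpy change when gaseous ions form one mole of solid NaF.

U = -931.3 kJ/mol

ΔHf° = 1·ΔHsub + 1·(ΣIE) + 1/2·D(F2) + 1·EA + U
-576.6 = 1·(+107.5) + 1·(+495.8) + 1/2·(+158.8) + 1·(-328.0) + U
U = -576.6 − (+354.7) = -931.3 kJ/mol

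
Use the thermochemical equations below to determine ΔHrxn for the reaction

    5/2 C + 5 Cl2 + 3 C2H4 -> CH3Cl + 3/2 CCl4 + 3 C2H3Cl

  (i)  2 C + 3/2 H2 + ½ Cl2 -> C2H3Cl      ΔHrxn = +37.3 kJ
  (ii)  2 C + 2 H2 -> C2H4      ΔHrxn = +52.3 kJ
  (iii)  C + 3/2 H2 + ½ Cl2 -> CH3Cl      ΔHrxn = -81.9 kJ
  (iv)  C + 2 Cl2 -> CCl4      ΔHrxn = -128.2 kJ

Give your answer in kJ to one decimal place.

(i) × 3 (scale by 3 for the 3 C2H3Cl): (3)·(+37.3) = +111.9 kJ
(ii) reversed and × 3 (C2H4 must end up as a reactant; scale by 3 for the 3 C2H4): (-3)·(+52.3) = -156.9 kJ
(iii) as written (CH3Cl already on the product side): -81.9 kJ
(iv) × 3/2 (×3/2 to match 3/2 CCl4 in the target): (3/2)·(-128.2) = -192.3 kJ
Combining the equations, ΔHrxn = (+111.9) + (-156.9) + (-81.9) + (-192.3) = -319.2 kJ

ΔHrxn = -319.2 kJ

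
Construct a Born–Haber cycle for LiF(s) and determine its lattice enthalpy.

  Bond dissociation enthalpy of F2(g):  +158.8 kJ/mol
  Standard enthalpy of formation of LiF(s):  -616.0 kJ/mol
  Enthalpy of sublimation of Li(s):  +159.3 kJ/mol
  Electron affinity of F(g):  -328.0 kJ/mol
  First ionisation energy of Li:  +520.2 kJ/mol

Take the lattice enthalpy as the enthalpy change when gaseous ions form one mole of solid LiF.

U = -1046.9 kJ/mol

ΔHf° = 1·ΔHsub + 1·(ΣIE) + 1/2·D(F2) + 1·EA + U
-616.0 = 1·(+159.3) + 1·(+520.2) + 1/2·(+158.8) + 1·(-328.0) + U
U = -616.0 − (+430.9) = -1046.9 kJ/mol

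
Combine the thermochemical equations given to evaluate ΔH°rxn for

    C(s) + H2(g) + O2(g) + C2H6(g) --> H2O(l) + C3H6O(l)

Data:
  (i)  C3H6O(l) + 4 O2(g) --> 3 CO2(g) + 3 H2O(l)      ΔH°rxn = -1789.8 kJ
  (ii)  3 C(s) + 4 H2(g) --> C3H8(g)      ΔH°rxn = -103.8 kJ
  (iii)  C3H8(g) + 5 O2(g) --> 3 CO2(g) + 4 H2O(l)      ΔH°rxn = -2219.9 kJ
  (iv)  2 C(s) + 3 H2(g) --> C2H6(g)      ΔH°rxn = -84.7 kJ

(i) reversed (reverse to put C3H6O(l) on the product side): +1789.8 kJ
(ii) as written: -103.8 kJ
(iii) as written: -2219.9 kJ
(iv) reversed (C2H6(g) must end up as a reactant): +84.7 kJ
Combining the equations, ΔH°rxn = (-1)·(-1789.8) + (1)·(-103.8) + (1)·(-2219.9) + (-1)·(-84.7) = -449.2 kJ

ΔH°rxn = -449.2 kJ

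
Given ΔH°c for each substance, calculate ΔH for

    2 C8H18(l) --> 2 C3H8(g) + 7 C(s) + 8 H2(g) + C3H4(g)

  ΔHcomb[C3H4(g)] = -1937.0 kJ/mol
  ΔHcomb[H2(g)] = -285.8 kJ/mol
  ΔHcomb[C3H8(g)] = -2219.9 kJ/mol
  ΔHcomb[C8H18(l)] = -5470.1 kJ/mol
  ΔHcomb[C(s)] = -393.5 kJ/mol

With combustion enthalpies, reactants minus products:
= [2·(-5470.1)] − [2·(-2219.9) + 7·(-393.5) + 8·(-285.8) + 1·(-1937.0)]
= 477.5 kJ/mol

ΔH = 477.5 kJ/mol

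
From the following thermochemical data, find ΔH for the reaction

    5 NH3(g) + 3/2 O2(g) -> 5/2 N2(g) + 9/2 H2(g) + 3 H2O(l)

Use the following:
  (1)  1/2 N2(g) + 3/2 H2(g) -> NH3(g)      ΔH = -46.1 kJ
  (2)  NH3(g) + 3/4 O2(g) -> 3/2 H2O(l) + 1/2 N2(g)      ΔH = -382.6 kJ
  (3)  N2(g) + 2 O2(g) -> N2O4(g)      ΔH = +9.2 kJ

(1) reversed and × 3: (-3)·(-46.1) = +138.3 kJ
(2) × 2: (2)·(-382.6) = -765.2 kJ
(3): not needed.
By Hess's law, ΔH = (+138.3) + (-765.2) = -626.9 kJ

ΔH = -626.9 kJ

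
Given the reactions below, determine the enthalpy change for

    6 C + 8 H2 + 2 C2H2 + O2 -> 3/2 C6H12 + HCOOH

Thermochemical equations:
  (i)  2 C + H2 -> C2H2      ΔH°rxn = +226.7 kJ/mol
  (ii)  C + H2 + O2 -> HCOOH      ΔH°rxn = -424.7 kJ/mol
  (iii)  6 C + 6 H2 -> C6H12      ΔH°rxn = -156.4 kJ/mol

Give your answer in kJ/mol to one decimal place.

(i) reversed and × 2 (C2H2 must end up as a reactant; scale by 2 for the 2 C2H2): (-2)·(+226.7) = -453.4 kJ/mol
(ii) as written (HCOOH already on the product side): -424.7 kJ/mol
(iii) × 3/2 (×3/2 to match 3/2 C6H12 in the target): (3/2)·(-156.4) = -234.6 kJ/mol
ΔH°rxn = (-2)·(+226.7) + (1)·(-424.7) + (3/2)·(-156.4) = -1112.7 kJ/mol

ΔH°rxn = -1112.7 kJ/mol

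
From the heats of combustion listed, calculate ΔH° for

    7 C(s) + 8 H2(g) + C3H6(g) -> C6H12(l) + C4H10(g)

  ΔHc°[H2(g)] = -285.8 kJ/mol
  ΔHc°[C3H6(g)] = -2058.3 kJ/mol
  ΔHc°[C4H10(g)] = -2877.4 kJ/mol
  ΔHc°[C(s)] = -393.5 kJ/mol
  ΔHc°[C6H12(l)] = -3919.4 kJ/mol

ΔH° = -302.4 kJ/mol

Using ΔH = Σ nΔHc°(reactants) − Σ nΔHc°(products):
= [7·(-393.5) + 8·(-285.8) + 1·(-2058.3)] − [1·(-3919.4) + 1·(-2877.4)]
= -302.4 kJ/mol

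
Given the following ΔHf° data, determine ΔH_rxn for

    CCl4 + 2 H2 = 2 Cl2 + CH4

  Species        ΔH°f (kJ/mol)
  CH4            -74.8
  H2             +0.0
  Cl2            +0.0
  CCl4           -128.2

ΔH_rxn = 53.4 kJ/mol

Products: 2·(+0.0) + 1·(-74.8) = -74.8
Reactants: 1·(-128.2) + 2·(+0.0) = -128.2
ΔH_rxn = (-74.8) − (-128.2) = 53.4 kJ/mol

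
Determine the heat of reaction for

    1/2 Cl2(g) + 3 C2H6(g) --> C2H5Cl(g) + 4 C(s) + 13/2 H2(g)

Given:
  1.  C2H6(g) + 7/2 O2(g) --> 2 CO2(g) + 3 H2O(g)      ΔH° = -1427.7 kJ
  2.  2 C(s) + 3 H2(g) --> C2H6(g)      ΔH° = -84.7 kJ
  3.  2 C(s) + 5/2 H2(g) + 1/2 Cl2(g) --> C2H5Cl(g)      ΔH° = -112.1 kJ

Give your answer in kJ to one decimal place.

ΔH° = 142.0 kJ

eq. 1: not needed (H2O(g) appears nowhere else).
eq. 2 reversed and × 3: (-3)·(-84.7) = +254.1 kJ
eq. 3 as written (C2H5Cl(g) already on the product side): -112.1 kJ
Combining the equations, ΔH° = (-3)·(-84.7) + (1)·(-112.1) = 142.0 kJ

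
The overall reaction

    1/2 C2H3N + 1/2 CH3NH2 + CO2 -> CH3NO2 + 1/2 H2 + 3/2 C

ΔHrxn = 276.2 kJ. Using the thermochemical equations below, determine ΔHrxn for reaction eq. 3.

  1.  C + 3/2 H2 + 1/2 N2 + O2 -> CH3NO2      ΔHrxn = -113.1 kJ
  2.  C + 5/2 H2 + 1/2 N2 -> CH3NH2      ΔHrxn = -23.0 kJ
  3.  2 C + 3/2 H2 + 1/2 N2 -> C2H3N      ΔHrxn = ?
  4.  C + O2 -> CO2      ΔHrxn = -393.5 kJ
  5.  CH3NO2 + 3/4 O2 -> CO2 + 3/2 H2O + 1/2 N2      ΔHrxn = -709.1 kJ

ΔHrxn = 31.4 kJ

eq. 1 as written: -113.1 kJ
eq. 2 reversed and × 1/2 (CH3NH2 must end up as a reactant; scale by 1/2 for the 1/2 CH3NH2): (-1/2)·(-23.0) = +11.5 kJ
eq. 3 reversed and × 1/2 (reverse to put C2H3N on the reactant side; ×1/2 to match 1/2 C2H3N in the target): contributes −1/2·x
eq. 4 reversed: +393.5 kJ
eq. 5: not needed (H2O appears nowhere else).
+276.2 = (-113.1) + (+11.5) + (+393.5) − 1/2·x
x = (+276.2 − (+291.9)) / (-1/2) = 31.4 kJ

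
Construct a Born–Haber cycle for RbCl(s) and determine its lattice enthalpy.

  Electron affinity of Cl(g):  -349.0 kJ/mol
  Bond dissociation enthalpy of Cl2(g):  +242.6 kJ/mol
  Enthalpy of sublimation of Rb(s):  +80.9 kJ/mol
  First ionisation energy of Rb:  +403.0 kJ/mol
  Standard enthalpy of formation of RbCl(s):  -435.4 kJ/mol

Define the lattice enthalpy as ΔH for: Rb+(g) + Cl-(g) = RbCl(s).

U = -691.6 kJ/mol

ΔHf° = 1·ΔHsub + 1·(ΣIE) + 1/2·D(Cl2) + 1·EA + U
-435.4 = 1·(+80.9) + 1·(+403.0) + 1/2·(+242.6) + 1·(-349.0) + U
U = -435.4 − (+256.2) = -691.6 kJ/mol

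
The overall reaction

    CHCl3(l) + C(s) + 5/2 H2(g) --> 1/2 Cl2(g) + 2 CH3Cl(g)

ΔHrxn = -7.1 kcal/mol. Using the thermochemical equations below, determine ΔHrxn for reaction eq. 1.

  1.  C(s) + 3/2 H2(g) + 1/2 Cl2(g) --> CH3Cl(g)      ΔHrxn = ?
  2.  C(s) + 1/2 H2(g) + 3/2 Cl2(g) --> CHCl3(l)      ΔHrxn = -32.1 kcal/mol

eq. 1 × 2 (×2 to match 2 CH3Cl(g) in the target): contributes 2·x
eq. 2 reversed (reverse to put CHCl3(l) on the reactant side): +32.1 kcal/mol
-7.1 = (+32.1) + 2·x
x = (-7.1 − (+32.1)) / (2) = -19.6 kcal/mol

ΔHrxn = -19.6 kcal/mol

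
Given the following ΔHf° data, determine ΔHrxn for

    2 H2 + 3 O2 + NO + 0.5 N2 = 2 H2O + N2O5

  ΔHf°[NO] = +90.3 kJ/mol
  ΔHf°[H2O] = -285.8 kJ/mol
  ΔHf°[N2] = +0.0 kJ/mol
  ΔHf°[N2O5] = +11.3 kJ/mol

Products: 2·(-285.8) + 1·(+11.3) = -560.3
Reactants: 2·(+0.0) + 3·(+0.0) + 1·(+90.3) + 1/2·(+0.0) = +90.3
ΔHrxn = (-560.3) − (+90.3) = -650.6 kJ/mol

ΔHrxn = -650.6 kJ/mol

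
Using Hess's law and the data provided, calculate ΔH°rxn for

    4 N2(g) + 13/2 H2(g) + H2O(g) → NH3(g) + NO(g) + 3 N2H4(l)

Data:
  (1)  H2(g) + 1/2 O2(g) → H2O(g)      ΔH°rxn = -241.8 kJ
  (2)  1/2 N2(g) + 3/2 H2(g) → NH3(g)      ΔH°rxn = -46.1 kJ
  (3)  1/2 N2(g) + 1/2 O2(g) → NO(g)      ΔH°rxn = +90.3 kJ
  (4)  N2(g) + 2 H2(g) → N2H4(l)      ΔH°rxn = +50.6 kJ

ΔH°rxn = 437.8 kJ

(1) reversed: +241.8 kJ
(2) as written: -46.1 kJ
(3) as written: +90.3 kJ
(4) × 3: (3)·(+50.6) = +151.8 kJ
Combining the equations, ΔH°rxn = (-1)·(-241.8) + (1)·(-46.1) + (1)·(+90.3) + (3)·(+50.6) = 437.8 kJ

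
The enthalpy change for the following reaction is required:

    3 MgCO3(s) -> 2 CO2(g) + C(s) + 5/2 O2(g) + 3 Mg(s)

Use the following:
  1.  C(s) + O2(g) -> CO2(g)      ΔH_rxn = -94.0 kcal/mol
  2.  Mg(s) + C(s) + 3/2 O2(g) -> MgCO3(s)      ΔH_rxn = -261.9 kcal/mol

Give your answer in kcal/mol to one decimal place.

eq. 1 × 2: (2)·(-94.0) = -188.0 kcal/mol
eq. 2 reversed and × 3: (-3)·(-261.9) = +785.7 kcal/mol
ΔH_rxn = (2)·(-94.0) + (-3)·(-261.9) = 597.7 kcal/mol

ΔH_rxn = 597.7 kcal/mol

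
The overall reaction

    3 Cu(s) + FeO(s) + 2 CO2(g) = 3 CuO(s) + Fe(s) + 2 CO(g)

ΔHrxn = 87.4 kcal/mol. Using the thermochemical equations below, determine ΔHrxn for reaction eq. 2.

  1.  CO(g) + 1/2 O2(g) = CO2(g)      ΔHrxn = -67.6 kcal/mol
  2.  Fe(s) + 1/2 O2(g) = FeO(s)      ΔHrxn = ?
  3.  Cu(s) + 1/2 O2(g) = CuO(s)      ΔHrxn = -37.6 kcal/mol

eq. 1 reversed and × 2 (reverse to put CO(g) on the product side; scale by 2 for the 2 CO(g)): (-2)·(-67.6) = +135.2 kcal/mol
eq. 2 reversed (reverse to put FeO(s) on the reactant side): contributes −x
eq. 3 × 3 (scale by 3 for the 3 CuO(s)): (3)·(-37.6) = -112.8 kcal/mol
+87.4 = (+135.2) + (-112.8) − x
x = (+87.4 − (+22.4)) / (-1) = -65.0 kcal/mol

ΔHrxn = -65.0 kcal/mol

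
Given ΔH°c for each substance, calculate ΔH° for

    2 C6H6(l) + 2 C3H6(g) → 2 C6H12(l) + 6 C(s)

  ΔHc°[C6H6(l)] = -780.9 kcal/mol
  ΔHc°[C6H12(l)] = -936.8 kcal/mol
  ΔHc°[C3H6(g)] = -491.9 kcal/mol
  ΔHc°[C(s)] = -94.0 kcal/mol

With combustion enthalpies, reactants minus products:
= [2·(-780.9) + 2·(-491.9)] − [2·(-936.8) + 6·(-94.0)]
= -108.0 kcal/mol

ΔH° = -108.0 kcal/mol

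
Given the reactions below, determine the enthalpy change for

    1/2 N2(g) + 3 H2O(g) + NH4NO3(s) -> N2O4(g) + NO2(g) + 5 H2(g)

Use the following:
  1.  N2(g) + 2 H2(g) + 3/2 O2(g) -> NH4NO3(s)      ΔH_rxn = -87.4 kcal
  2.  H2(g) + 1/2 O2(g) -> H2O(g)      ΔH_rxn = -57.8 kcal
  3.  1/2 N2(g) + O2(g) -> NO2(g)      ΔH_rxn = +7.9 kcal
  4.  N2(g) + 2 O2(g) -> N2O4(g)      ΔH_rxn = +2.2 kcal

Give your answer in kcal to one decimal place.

ΔH_rxn = 270.9 kcal

eq. 1 reversed: +87.4 kcal
eq. 2 reversed and × 3: (-3)·(-57.8) = +173.4 kcal
eq. 3 as written: +7.9 kcal
eq. 4 as written: +2.2 kcal
Since enthalpy is a state function, ΔH_rxn = (+87.4) + (+173.4) + (+7.9) + (+2.2) = 270.9 kcal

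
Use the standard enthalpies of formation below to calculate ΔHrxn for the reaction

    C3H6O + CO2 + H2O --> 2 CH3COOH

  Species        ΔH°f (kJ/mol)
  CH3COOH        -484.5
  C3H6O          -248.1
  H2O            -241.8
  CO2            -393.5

Products: 2·(-484.5) = -969.0
Reactants: 1·(-248.1) + 1·(-393.5) + 1·(-241.8) = -883.4
ΔHrxn = (-969.0) − (-883.4) = -85.6 kJ/mol

ΔHrxn = -85.6 kJ/mol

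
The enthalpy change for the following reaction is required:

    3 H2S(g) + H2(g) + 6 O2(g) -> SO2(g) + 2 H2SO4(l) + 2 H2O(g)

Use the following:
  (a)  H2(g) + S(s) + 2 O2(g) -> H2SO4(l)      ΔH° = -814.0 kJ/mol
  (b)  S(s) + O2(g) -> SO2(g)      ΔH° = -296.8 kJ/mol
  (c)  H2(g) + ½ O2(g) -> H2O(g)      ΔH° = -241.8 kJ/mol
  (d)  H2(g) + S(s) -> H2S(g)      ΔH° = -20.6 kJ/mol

(a) × 2: (2)·(-814.0) = -1628.0 kJ/mol
(b) as written: -296.8 kJ/mol
(c) × 2: (2)·(-241.8) = -483.6 kJ/mol
(d) reversed and × 3: (-3)·(-20.6) = +61.8 kJ/mol
By Hess's law, ΔH° = (2)·(-814.0) + (1)·(-296.8) + (2)·(-241.8) + (-3)·(-20.6) = -2346.6 kJ/mol

ΔH° = -2346.6 kJ/mol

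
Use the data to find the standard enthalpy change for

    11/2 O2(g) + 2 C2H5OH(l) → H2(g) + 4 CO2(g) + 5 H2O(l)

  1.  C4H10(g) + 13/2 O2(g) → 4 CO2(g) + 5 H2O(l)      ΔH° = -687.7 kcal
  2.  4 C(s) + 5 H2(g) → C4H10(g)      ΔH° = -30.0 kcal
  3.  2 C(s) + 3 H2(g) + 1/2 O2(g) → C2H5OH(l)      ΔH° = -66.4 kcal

ΔH° = -584.9 kcal

eq. 1 as written: -687.7 kcal
eq. 2 as written: -30.0 kcal
eq. 3 reversed and × 2: (-2)·(-66.4) = +132.8 kcal
ΔH° = (-687.7) + (-30.0) + (+132.8) = -584.9 kcal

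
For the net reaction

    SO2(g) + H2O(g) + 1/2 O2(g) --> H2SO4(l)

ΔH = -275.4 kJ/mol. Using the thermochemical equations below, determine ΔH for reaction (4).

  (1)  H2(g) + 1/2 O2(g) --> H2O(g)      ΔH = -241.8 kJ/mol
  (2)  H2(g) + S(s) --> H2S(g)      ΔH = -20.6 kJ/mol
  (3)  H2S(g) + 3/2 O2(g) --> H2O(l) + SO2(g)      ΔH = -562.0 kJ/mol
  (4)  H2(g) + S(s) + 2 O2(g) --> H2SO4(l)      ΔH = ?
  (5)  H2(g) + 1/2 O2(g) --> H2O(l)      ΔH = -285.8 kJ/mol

ΔH = -814.0 kJ/mol

(1) reversed: +241.8 kJ/mol
(2) reversed: +20.6 kJ/mol
(3) reversed: +562.0 kJ/mol
(4) as written: contributes x
(5) as written: -285.8 kJ/mol
-275.4 = (+241.8) + (+20.6) + (+562.0) + (-285.8) + x
x = (-275.4 − (+538.6)) / (1) = -814.0 kJ/mol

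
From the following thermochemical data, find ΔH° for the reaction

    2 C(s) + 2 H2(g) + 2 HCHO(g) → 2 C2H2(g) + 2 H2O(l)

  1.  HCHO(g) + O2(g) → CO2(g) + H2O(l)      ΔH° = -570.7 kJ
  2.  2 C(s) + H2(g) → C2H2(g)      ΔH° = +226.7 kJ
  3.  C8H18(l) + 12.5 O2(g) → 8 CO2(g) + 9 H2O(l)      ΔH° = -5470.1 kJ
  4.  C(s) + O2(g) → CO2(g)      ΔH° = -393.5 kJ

eq. 1 × 2 (×2 to match 2 HCHO(g) in the target): (2)·(-570.7) = -1141.4 kJ
eq. 2 × 2 (scale by 2 for the 2 C2H2(g)): (2)·(+226.7) = +453.4 kJ
eq. 3: not needed (C8H18(l) appears nowhere else).
eq. 4 reversed and × 2: (-2)·(-393.5) = +787.0 kJ
Since enthalpy is a state function, ΔH° = (2)·(-570.7) + (2)·(+226.7) + (-2)·(-393.5) = 99.0 kJ

ΔH° = 99.0 kJ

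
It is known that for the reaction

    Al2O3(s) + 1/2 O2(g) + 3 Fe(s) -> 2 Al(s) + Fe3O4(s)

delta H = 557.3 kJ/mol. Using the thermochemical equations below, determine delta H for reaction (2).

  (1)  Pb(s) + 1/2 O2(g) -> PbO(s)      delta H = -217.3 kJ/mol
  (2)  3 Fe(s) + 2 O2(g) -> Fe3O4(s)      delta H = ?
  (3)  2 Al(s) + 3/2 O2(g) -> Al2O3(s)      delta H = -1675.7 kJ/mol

delta H = -1118.4 kJ/mol

(1): not needed.
(2) as written: contributes x
(3) reversed: +1675.7 kJ/mol
+557.3 = (+1675.7) + x
x = (+557.3 − (+1675.7)) / (1) = -1118.4 kJ/mol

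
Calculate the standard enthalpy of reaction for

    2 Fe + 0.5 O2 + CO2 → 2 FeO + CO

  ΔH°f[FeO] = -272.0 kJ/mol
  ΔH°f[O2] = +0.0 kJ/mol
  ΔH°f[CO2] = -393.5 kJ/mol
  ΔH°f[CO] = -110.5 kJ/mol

ΔHrxn = -261.0 kJ/mol

Products: 2·(-272.0) + 1·(-110.5) = -654.5
Reactants: 2·(+0.0) + 1/2·(+0.0) + 1·(-393.5) = -393.5
ΔHrxn = (-654.5) − (-393.5) = -261.0 kJ/mol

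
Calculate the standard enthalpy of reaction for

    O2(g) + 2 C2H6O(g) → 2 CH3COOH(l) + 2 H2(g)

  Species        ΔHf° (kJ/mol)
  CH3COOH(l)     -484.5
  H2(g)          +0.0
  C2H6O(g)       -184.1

Products: 2·(-484.5) + 2·(+0.0) = -969.0
Reactants: 1·(+0.0) + 2·(-184.1) = -368.2
ΔH°rxn = (-969.0) − (-368.2) = -600.8 kJ/mol

ΔH°rxn = -600.8 kJ/mol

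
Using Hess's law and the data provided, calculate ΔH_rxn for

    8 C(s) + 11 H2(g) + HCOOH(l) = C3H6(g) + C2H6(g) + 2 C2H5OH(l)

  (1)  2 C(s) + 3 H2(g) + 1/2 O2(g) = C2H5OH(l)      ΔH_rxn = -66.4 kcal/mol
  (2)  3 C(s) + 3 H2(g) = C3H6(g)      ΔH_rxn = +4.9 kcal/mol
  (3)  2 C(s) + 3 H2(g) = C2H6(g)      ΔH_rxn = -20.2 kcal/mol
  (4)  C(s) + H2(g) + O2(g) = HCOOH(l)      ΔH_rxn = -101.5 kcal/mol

ΔH_rxn = -46.6 kcal/mol

(1) × 2 (scale by 2 for the 2 C2H5OH(l)): (2)·(-66.4) = -132.8 kcal/mol
(2) as written (C3H6(g) already on the product side): +4.9 kcal/mol
(3) as written (C2H6(g) already on the product side): -20.2 kcal/mol
(4) reversed (reverse to put HCOOH(l) on the reactant side): +101.5 kcal/mol
Combining the equations, ΔH_rxn = (-132.8) + (+4.9) + (-20.2) + (+101.5) = -46.6 kcal/mol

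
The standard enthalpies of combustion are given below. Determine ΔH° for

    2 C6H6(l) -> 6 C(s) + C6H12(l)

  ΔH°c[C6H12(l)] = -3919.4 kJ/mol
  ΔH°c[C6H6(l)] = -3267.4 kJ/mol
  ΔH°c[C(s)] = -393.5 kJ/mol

Using ΔH = Σ nΔHc°(reactants) − Σ nΔHc°(products):
= [2·(-3267.4)] − [6·(-393.5) + 1·(-3919.4)]
= -254.4 kJ/mol

ΔH° = -254.4 kJ/mol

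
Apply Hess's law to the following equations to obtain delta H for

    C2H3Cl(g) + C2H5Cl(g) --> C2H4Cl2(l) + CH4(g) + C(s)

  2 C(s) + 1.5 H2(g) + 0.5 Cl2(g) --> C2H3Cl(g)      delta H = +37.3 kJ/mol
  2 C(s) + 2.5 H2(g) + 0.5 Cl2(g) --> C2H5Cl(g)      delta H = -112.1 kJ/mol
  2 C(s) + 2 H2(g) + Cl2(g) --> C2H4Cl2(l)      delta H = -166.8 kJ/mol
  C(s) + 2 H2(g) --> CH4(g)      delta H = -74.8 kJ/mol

delta H = -166.8 kJ/mol

equation 1 reversed (reverse to put C2H3Cl(g) on the reactant side): -37.3 kJ/mol
equation 2 reversed (C2H5Cl(g) must end up as a reactant): +112.1 kJ/mol
equation 3 as written (C2H4Cl2(l) already on the product side): -166.8 kJ/mol
equation 4 as written (CH4(g) already on the product side): -74.8 kJ/mol
Since enthalpy is a state function, delta H = (-37.3) + (+112.1) + (-166.8) + (-74.8) = -166.8 kJ/mol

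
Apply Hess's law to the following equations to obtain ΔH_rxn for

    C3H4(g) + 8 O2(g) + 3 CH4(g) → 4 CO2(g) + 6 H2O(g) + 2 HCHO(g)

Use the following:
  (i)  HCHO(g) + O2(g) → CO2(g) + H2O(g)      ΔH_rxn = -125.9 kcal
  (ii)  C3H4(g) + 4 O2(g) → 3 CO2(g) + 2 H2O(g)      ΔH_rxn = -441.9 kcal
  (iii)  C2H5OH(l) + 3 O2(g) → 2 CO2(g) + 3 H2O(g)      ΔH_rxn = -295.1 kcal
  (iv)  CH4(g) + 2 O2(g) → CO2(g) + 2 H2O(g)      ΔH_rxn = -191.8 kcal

ΔH_rxn = -765.5 kcal

(i) reversed and × 2: (-2)·(-125.9) = +251.8 kcal
(ii) as written: -441.9 kcal
(iii): not needed.
(iv) × 3: (3)·(-191.8) = -575.4 kcal
ΔH_rxn = (+251.8) + (-441.9) + (-575.4) = -765.5 kcal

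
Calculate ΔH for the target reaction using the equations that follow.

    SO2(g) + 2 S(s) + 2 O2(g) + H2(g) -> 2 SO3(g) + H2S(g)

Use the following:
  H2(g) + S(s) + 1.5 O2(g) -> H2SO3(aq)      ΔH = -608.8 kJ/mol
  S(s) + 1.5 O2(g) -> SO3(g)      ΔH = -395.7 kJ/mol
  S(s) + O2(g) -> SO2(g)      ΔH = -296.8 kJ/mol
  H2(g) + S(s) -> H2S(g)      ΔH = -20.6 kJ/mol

ΔH = -515.2 kJ/mol

equation 1: not needed.
equation 2 × 2: (2)·(-395.7) = -791.4 kJ/mol
equation 3 reversed: +296.8 kJ/mol
equation 4 as written: -20.6 kJ/mol
Summing the manipulated equations, ΔH = (2)·(-395.7) + (-1)·(-296.8) + (1)·(-20.6) = -515.2 kJ/mol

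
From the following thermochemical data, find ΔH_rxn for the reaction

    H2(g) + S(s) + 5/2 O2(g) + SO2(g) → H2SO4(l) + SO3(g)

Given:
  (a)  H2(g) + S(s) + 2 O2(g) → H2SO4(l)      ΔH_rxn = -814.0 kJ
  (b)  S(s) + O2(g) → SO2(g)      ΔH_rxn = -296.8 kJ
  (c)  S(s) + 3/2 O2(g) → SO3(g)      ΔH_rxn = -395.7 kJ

(a) as written (H2SO4(l) already on the product side): -814.0 kJ
(b) reversed (reverse to put SO2(g) on the reactant side): +296.8 kJ
(c) as written (SO3(g) already on the product side): -395.7 kJ
ΔH_rxn = (-814.0) + (+296.8) + (-395.7) = -912.9 kJ

ΔH_rxn = -912.9 kJ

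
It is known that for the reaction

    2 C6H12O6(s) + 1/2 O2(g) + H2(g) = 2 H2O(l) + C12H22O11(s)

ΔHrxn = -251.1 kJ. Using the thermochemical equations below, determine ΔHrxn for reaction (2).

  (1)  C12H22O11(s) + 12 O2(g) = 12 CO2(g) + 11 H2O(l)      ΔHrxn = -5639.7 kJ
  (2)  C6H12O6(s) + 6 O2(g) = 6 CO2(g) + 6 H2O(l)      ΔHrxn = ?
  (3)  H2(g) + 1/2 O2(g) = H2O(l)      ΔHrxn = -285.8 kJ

(1) reversed: +5639.7 kJ
(2) × 2: contributes 2·x
(3) as written: -285.8 kJ
-251.1 = (+5639.7) + (-285.8) + 2·x
x = (-251.1 − (+5353.9)) / (2) = -2802.5 kJ

ΔHrxn = -2802.5 kJ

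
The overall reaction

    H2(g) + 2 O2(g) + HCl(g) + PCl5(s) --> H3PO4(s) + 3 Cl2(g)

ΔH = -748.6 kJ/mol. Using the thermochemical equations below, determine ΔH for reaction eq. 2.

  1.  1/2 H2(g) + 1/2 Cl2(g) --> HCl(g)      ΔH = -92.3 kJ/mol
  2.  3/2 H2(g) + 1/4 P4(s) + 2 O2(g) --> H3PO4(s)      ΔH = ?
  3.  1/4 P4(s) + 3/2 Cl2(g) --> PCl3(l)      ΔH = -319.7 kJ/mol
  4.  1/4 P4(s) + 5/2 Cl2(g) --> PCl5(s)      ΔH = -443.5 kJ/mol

eq. 1 reversed (HCl(g) must end up as a reactant): +92.3 kJ/mol
eq. 2 as written (H3PO4(s) already on the product side): contributes x
eq. 3: not needed (PCl3(l) appears nowhere else).
eq. 4 reversed (reverse to put PCl5(s) on the reactant side): +443.5 kJ/mol
-748.6 = (+92.3) + (+443.5) + x
x = (-748.6 − (+535.8)) / (1) = -1284.4 kJ/mol

ΔH = -1284.4 kJ/mol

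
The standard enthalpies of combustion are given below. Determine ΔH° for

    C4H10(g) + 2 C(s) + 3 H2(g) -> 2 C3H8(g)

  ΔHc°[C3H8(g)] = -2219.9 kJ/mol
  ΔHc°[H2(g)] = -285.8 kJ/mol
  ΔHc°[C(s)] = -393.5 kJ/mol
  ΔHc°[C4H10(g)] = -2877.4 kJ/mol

Using ΔH = Σ nΔHc°(reactants) − Σ nΔHc°(products):
= [1·(-2877.4) + 2·(-393.5) + 3·(-285.8)] − [2·(-2219.9)]
= -82.0 kJ/mol

ΔH° = -82.0 kJ/mol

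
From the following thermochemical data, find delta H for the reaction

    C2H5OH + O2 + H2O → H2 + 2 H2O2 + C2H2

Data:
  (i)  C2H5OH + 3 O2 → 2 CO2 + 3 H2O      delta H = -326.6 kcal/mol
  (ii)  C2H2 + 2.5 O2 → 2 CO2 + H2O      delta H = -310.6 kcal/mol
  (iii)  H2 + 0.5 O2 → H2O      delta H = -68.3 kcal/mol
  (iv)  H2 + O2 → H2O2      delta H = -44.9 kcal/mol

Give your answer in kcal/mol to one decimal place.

(i) as written: -326.6 kcal/mol
(ii) reversed: +310.6 kcal/mol
(iii) reversed and × 3: (-3)·(-68.3) = +204.9 kcal/mol
(iv) × 2: (2)·(-44.9) = -89.8 kcal/mol
Combining the equations, delta H = (1)·(-326.6) + (-1)·(-310.6) + (-3)·(-68.3) + (2)·(-44.9) = 99.1 kcal/mol

delta H = 99.1 kcal/mol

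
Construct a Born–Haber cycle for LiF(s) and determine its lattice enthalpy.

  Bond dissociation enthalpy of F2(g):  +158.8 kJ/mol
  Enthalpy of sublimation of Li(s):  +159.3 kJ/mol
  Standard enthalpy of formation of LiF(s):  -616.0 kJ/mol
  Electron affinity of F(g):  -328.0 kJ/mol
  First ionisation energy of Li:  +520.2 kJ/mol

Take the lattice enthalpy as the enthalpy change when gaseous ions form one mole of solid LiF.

ΔHf° = 1·ΔHsub + 1·(ΣIE) + 1/2·D(F2) + 1·EA + U
-616.0 = 1·(+159.3) + 1·(+520.2) + 1/2·(+158.8) + 1·(-328.0) + U
U = -616.0 − (+430.9) = -1046.9 kJ/mol

U = -1046.9 kJ/mol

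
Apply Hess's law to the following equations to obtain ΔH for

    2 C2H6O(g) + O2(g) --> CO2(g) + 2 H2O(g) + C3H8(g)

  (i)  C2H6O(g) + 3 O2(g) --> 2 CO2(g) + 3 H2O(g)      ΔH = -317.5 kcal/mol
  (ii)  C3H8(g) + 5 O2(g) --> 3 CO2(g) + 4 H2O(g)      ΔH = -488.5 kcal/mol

ΔH = -146.5 kcal/mol

(i) × 2 (×2 to match 2 C2H6O(g) in the target): (2)·(-317.5) = -635.0 kcal/mol
(ii) reversed (reverse to put C3H8(g) on the product side): +488.5 kcal/mol
ΔH = (2)·(-317.5) + (-1)·(-488.5) = -146.5 kcal/mol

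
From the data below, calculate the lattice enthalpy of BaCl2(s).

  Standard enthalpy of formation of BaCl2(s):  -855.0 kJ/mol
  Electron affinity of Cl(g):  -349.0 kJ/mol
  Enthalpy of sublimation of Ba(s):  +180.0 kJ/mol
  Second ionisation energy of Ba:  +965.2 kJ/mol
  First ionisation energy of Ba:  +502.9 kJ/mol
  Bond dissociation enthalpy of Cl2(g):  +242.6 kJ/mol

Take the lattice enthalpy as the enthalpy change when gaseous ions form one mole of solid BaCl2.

ΔHf° = 1·ΔHsub + 1·(ΣIE) + 1·D(Cl2) + 2·EA + U
-855.0 = 1·(+180.0) + 1·(+1468.1) + 1·(+242.6) + 2·(-349.0) + U
U = -855.0 − (+1192.7) = -2047.7 kJ/mol

U = -2047.7 kJ/mol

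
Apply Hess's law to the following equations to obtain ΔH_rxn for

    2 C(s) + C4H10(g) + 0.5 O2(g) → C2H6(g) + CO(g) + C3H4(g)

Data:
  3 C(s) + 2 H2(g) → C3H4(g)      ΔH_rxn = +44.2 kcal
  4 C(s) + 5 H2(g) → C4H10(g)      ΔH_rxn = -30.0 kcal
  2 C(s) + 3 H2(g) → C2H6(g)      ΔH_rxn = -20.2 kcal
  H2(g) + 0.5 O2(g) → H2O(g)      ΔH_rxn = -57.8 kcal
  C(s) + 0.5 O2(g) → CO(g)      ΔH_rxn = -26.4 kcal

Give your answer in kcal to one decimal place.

ΔH_rxn = 27.6 kcal

equation 1 as written: +44.2 kcal
equation 2 reversed: +30.0 kcal
equation 3 as written: -20.2 kcal
equation 4: not needed.
equation 5 as written: -26.4 kcal
ΔH_rxn = (1)·(+44.2) + (-1)·(-30.0) + (1)·(-20.2) + (1)·(-26.4) = 27.6 kcal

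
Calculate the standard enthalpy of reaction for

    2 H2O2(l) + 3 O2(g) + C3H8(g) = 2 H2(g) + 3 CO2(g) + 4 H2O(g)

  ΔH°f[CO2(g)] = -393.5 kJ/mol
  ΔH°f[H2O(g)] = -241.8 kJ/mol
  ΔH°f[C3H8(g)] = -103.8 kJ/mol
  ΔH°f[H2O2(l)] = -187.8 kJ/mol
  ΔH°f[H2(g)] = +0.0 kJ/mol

ΔH_rxn = -1668.3 kJ/mol

ΔH°rxn = Σ nΔHf°(products) − Σ nΔHf°(reactants).
Products: 2·(+0.0) + 3·(-393.5) + 4·(-241.8) = -2147.7
Reactants: 2·(-187.8) + 3·(+0.0) + 1·(-103.8) = -479.4
ΔH_rxn = (-2147.7) − (-479.4) = -1668.3 kJ/mol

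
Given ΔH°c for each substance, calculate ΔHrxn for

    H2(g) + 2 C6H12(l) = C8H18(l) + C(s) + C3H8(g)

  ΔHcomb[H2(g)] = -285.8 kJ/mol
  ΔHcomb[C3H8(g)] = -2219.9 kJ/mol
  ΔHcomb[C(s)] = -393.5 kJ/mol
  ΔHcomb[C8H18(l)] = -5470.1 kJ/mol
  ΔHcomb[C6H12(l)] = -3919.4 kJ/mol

With combustion enthalpies, reactants minus products:
= [1·(-285.8) + 2·(-3919.4)] − [1·(-5470.1) + 1·(-393.5) + 1·(-2219.9)]
= -41.1 kJ/mol

ΔHrxn = -41.1 kJ/mol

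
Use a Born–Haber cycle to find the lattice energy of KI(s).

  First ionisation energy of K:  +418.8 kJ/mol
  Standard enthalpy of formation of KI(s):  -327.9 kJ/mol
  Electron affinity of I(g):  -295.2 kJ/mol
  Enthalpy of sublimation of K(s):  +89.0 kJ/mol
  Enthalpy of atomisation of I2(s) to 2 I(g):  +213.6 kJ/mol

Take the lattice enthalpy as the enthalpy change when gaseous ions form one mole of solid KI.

ΔHf° = 1·ΔHsub + 1·(ΣIE) + 1/2·D(I2) + 1·EA + U
-327.9 = 1·(+89.0) + 1·(+418.8) + 1/2·(+213.6) + 1·(-295.2) + U
U = -327.9 − (+319.4) = -647.3 kJ/mol

U = -647.3 kJ/mol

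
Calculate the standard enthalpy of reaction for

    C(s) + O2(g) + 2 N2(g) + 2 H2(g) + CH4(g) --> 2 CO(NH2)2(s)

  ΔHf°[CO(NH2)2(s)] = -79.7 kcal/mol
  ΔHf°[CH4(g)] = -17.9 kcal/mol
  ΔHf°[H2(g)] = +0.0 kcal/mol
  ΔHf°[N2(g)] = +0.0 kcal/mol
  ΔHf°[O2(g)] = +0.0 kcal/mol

Products: 2·(-79.7) = -159.4
Reactants: 1·(+0.0) + 1·(+0.0) + 2·(+0.0) + 2·(+0.0) + 1·(-17.9) = -17.9
ΔH_rxn = (-159.4) − (-17.9) = -141.5 kcal/mol

ΔH_rxn = -141.5 kcal/mol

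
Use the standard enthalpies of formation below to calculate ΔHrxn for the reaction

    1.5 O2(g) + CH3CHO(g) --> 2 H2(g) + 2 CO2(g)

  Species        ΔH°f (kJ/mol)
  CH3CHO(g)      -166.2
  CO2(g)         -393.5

ΔHrxn = -620.8 kJ/mol

ΔH°rxn = Σ nΔHf°(products) − Σ nΔHf°(reactants).
Products: 2·(+0.0) + 2·(-393.5) = -787.0
Reactants: 3/2·(+0.0) + 1·(-166.2) = -166.2
ΔHrxn = (-787.0) − (-166.2) = -620.8 kJ/mol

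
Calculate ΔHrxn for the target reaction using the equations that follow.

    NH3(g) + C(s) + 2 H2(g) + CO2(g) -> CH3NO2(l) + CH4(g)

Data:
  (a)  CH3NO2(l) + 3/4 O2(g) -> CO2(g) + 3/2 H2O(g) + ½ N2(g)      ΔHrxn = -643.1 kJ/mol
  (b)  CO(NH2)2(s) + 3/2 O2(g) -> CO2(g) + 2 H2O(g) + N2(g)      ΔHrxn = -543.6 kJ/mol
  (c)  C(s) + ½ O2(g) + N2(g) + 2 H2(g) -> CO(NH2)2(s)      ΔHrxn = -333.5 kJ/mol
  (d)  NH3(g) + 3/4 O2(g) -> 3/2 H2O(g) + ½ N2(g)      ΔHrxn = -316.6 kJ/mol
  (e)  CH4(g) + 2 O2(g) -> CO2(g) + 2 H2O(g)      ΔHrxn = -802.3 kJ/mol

(a) reversed: +643.1 kJ/mol
(b) as written: -543.6 kJ/mol
(c) as written: -333.5 kJ/mol
(d) as written: -316.6 kJ/mol
(e) reversed: +802.3 kJ/mol
ΔHrxn = (+643.1) + (-543.6) + (-333.5) + (-316.6) + (+802.3) = 251.7 kJ/mol

ΔHrxn = 251.7 kJ/mol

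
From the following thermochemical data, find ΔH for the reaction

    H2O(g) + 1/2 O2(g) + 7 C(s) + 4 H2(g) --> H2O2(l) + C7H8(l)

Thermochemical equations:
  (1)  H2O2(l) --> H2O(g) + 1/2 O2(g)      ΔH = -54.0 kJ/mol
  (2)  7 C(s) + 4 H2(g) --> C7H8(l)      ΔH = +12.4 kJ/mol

(1) reversed: +54.0 kJ/mol
(2) as written: +12.4 kJ/mol
By Hess's law, ΔH = (-1)·(-54.0) + (1)·(+12.4) = 66.4 kJ/mol

ΔH = 66.4 kJ/mol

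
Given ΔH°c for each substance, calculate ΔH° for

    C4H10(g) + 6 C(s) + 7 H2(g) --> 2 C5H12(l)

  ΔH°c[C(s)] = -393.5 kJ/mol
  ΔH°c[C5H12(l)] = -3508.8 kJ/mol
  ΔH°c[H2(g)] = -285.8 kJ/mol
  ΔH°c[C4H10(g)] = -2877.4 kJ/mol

ΔH° = -221.4 kJ/mol

Using ΔH = Σ nΔHc°(reactants) − Σ nΔHc°(products):
= [1·(-2877.4) + 6·(-393.5) + 7·(-285.8)] − [2·(-3508.8)]
= -221.4 kJ/mol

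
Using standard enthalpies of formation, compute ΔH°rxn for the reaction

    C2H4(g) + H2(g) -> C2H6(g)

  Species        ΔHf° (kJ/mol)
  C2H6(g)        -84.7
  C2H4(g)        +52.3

ΔH°rxn = Σ nΔHf°(products) − Σ nΔHf°(reactants).
Products: 1·(-84.7) = -84.7
Reactants: 1·(+52.3) + 1·(+0.0) = +52.3
ΔH°rxn = (-84.7) − (+52.3) = -137.0 kJ/mol

ΔH°rxn = -137.0 kJ/mol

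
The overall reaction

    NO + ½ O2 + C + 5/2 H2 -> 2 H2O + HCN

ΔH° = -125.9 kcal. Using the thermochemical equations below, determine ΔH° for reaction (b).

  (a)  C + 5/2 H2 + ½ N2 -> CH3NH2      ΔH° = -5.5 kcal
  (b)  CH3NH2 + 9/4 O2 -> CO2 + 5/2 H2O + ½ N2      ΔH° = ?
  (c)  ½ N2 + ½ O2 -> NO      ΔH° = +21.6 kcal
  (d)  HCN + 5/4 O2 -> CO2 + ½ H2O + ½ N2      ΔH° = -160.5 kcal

ΔH° = -259.3 kcal

(a) as written: -5.5 kcal
(b) as written: contributes x
(c) reversed: -21.6 kcal
(d) reversed: +160.5 kcal
-125.9 = (-5.5) + (-21.6) + (+160.5) + x
x = (-125.9 − (+133.4)) / (1) = -259.3 kcal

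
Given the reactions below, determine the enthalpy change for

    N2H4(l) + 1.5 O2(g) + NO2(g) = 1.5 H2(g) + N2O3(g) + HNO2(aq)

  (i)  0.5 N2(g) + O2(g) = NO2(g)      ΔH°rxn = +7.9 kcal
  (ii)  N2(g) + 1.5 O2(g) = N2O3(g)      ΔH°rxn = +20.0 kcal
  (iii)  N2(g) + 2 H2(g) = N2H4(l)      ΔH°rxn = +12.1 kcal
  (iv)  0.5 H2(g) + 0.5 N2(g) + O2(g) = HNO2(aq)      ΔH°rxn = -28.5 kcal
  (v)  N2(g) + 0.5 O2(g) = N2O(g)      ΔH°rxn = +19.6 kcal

(i) reversed (reverse to put NO2(g) on the reactant side): -7.9 kcal
(ii) as written (N2O3(g) already on the product side): +20.0 kcal
(iii) reversed (reverse to put N2H4(l) on the reactant side): -12.1 kcal
(iv) as written (HNO2(aq) already on the product side): -28.5 kcal
(v): not needed (N2O(g) appears nowhere else).
Combining the equations, ΔH°rxn = (-7.9) + (+20.0) + (-12.1) + (-28.5) = -28.5 kcal

ΔH°rxn = -28.5 kcal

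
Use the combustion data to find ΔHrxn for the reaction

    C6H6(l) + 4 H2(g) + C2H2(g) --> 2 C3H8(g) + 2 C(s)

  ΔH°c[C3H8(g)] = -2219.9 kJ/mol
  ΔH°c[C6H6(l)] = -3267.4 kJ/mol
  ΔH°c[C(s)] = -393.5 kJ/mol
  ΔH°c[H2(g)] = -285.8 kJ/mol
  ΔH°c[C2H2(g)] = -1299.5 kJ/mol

Using ΔH = Σ nΔHc°(reactants) − Σ nΔHc°(products):
= [1·(-3267.4) + 4·(-285.8) + 1·(-1299.5)] − [2·(-2219.9) + 2·(-393.5)]
= -483.3 kJ/mol

ΔHrxn = -483.3 kJ/mol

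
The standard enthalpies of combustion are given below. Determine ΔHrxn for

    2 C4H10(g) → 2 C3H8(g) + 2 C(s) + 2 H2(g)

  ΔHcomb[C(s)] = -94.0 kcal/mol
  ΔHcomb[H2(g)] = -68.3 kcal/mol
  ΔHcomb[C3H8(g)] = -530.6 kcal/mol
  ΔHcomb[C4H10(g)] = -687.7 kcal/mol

With combustion enthalpies, reactants minus products:
= [2·(-687.7)] − [2·(-530.6) + 2·(-94.0) + 2·(-68.3)]
= 10.4 kcal/mol

ΔHrxn = 10.4 kcal/mol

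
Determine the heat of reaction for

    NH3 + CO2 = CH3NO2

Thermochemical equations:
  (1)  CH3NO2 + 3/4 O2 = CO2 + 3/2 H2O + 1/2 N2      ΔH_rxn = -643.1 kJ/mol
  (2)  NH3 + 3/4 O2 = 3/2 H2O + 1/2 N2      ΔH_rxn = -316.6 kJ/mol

ΔH_rxn = 326.5 kJ/mol

(1) reversed: +643.1 kJ/mol
(2) as written: -316.6 kJ/mol
Since enthalpy is a state function, ΔH_rxn = (-1)·(-643.1) + (1)·(-316.6) = 326.5 kJ/mol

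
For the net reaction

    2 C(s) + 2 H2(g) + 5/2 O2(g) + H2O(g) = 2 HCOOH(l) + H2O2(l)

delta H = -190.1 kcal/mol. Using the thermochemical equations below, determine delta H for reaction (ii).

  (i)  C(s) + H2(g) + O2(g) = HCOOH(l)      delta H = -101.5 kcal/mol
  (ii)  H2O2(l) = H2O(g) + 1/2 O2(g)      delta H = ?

(i) × 2: (2)·(-101.5) = -203.0 kcal/mol
(ii) reversed: contributes −x
-190.1 = (-203.0) − x
x = (-190.1 − (-203.0)) / (-1) = -12.9 kcal/mol

delta H = -12.9 kcal/mol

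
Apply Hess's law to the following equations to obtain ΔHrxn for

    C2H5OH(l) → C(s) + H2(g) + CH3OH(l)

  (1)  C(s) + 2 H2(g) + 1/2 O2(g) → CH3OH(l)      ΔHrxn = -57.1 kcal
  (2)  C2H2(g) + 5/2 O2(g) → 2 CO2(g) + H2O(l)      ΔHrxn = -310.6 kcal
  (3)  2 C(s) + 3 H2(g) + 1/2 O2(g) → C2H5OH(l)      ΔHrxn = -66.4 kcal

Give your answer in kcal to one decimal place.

ΔHrxn = 9.3 kcal

(1) as written: -57.1 kcal
(2): not needed.
(3) reversed: +66.4 kcal
By Hess's law, ΔHrxn = (1)·(-57.1) + (-1)·(-66.4) = 9.3 kcal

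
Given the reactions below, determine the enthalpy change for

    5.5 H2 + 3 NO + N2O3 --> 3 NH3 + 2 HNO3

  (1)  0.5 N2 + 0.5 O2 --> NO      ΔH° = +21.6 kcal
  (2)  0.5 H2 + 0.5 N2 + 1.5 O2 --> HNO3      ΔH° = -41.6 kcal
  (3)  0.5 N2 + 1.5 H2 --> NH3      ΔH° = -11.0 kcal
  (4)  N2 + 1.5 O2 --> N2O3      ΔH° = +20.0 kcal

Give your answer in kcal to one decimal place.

(1) reversed and × 3 (NO must end up as a reactant; scale by 3 for the 3 NO): (-3)·(+21.6) = -64.8 kcal
(2) × 2 (scale by 2 for the 2 HNO3): (2)·(-41.6) = -83.2 kcal
(3) × 3 (scale by 3 for the 3 NH3): (3)·(-11.0) = -33.0 kcal
(4) reversed (reverse to put N2O3 on the reactant side): -20.0 kcal
ΔH° = (-3)·(+21.6) + (2)·(-41.6) + (3)·(-11.0) + (-1)·(+20.0) = -201.0 kcal

ΔH° = -201.0 kcal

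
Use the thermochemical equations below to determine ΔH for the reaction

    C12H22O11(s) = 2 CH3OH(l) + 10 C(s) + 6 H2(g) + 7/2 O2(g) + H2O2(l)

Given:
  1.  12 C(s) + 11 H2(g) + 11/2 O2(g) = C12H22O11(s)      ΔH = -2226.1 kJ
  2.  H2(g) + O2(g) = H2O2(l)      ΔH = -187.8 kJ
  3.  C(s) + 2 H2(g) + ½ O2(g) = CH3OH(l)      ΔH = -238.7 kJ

ΔH = 1560.9 kJ

eq. 1 reversed (C12H22O11(s) must end up as a reactant): +2226.1 kJ
eq. 2 as written (H2O2(l) already on the product side): -187.8 kJ
eq. 3 × 2 (scale by 2 for the 2 CH3OH(l)): (2)·(-238.7) = -477.4 kJ
ΔH = (-1)·(-2226.1) + (1)·(-187.8) + (2)·(-238.7) = 1560.9 kJ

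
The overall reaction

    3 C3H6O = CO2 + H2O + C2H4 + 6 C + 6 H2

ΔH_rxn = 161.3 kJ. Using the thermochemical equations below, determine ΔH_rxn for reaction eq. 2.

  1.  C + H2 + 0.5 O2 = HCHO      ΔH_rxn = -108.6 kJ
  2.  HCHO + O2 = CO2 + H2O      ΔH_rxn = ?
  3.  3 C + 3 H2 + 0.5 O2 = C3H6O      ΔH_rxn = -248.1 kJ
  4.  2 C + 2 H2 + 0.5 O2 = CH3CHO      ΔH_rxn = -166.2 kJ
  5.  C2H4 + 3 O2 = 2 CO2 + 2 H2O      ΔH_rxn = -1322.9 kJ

ΔH_rxn = -526.7 kJ

eq. 1 × 3: (3)·(-108.6) = -325.8 kJ
eq. 2 × 3: contributes 3·x
eq. 3 reversed and × 3: (-3)·(-248.1) = +744.3 kJ
eq. 4: not needed.
eq. 5 reversed: +1322.9 kJ
+161.3 = (-325.8) + (+744.3) + (+1322.9) + 3·x
x = (+161.3 − (+1741.4)) / (3) = -526.7 kJ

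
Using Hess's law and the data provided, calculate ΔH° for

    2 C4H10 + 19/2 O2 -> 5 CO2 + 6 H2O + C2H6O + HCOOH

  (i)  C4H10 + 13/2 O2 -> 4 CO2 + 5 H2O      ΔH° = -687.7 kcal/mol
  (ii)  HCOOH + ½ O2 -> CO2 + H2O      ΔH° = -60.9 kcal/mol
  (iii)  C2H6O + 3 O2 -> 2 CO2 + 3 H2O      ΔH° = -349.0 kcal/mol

ΔH° = -965.5 kcal/mol

(i) × 2 (scale by 2 for the 2 C4H10): (2)·(-687.7) = -1375.4 kcal/mol
(ii) reversed (HCOOH must end up as a product): +60.9 kcal/mol
(iii) reversed (reverse to put C2H6O on the product side): +349.0 kcal/mol
ΔH° = (-1375.4) + (+60.9) + (+349.0) = -965.5 kcal/mol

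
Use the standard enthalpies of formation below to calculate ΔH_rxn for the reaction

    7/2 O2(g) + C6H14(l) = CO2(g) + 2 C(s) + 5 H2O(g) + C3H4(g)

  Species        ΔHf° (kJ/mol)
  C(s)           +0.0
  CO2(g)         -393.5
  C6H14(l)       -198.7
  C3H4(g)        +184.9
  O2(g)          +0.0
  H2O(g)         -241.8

ΔH_rxn = -1218.9 kJ/mol

Products: 1·(-393.5) + 2·(+0.0) + 5·(-241.8) + 1·(+184.9) = -1417.6
Reactants: 7/2·(+0.0) + 1·(-198.7) = -198.7
ΔH_rxn = (-1417.6) − (-198.7) = -1218.9 kJ/mol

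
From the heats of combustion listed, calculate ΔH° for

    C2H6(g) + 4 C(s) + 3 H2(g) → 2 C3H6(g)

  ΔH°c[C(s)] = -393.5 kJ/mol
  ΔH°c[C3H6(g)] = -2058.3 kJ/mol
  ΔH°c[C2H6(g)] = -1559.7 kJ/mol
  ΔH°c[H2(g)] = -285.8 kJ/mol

ΔH° = 125.5 kJ/mol

With combustion enthalpies, reactants minus products:
= [1·(-1559.7) + 4·(-393.5) + 3·(-285.8)] − [2·(-2058.3)]
= 125.5 kJ/mol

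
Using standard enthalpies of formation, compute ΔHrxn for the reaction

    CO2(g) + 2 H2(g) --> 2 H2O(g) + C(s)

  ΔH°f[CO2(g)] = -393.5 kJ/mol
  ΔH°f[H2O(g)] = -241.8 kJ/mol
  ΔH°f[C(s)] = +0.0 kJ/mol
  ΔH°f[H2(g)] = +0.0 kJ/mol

ΔHrxn = -90.1 kJ/mol

Products: 2·(-241.8) + 1·(+0.0) = -483.6
Reactants: 1·(-393.5) + 2·(+0.0) = -393.5
ΔHrxn = (-483.6) − (-393.5) = -90.1 kJ/mol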